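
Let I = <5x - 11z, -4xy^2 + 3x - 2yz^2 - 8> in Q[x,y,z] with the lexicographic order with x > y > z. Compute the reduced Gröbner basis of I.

The reduced Gröbner basis is the canonical form of the ideal for this ordering.

f_1 = 5x - 11z, LT = x.
f_2 = -4xy^2 + 3x - 2yz^2 - 8, LT = xy^2.

S(f_1,f_2): lcm = xy^2. S = 3/4x - 11/5y^2z - 1/2yz^2 - 2.
  reduce S modulo (f_1, f_2):
  remainder -11/5y^2z - 1/2yz^2 + 33/20z - 2 ≠ 0; add g_3 = -11/5y^2z - 1/2yz^2 + 33/20z - 2 to the basis.

The other S-polynomials (S(f_1,g_3), S(f_2,g_3)) all reduce to 0 modulo the current basis, so we have a Gröbner basis.
Inter-reduce: drop elements whose leading term is divisible by another's, tail-reduce, and make monic.

G = {x - 11/5z, y^2z + 5/22yz^2 - 3/4z + 10/11}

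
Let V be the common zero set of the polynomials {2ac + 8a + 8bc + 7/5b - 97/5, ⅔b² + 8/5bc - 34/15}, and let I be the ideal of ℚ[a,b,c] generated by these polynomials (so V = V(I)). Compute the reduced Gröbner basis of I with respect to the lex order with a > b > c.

G = {ac + 4a + 4bc + 7/10b - 97/10, b² + 12/5bc - 17/5}

The reduced Gröbner basis is the canonical form of the ideal for this ordering.

f_1 = 2ac + 8a + 8bc + 7/5b - 97/5, LT = ac.
f_2 = ⅔b² + 8/5bc - 34/15, LT = b².

S(f_1,f_2): leading monomials are coprime, so the S-polynomial reduces to 0 (Buchberger's first criterion).
Every S-polynomial of the final basis reduces to 0, so we have a Gröbner basis.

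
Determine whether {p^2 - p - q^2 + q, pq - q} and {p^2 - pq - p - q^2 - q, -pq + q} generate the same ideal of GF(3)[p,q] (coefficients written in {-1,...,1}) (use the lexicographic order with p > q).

Two ideals are equal iff their reduced Gröbner bases coincide (the reduced basis is unique for a fixed ordering).
Buchberger on the first generating set:
f_1 = p^2 - p - q^2 + q, LT = p^2.
f_2 = pq - q, LT = pq.

S(f_1,f_2): lcm = p^2q. S = -q^3 + q^2.
  leading term q^3: no divisor's leading term divides it; move -q^3 to the remainder.
  leading term q^2: no divisor's leading term divides it; move q^2 to the remainder.
  remainder -q^3 + q^2 ≠ 0; add g_3 = -q^3 + q^2 to the basis.

The other S-polynomials (S(f_1,g_3), S(f_2,g_3)) all reduce to 0 modulo the current basis, so we have a Gröbner basis.
Inter-reduce: drop elements whose leading term is divisible by another's, tail-reduce, and make monic.
Reduced Gröbner basis: {p^2 - p - q^2 + q, pq - q, q^3 - q^2}.

Buchberger on the second generating set:
h_1 = p^2 - pq - p - q^2 - q, LT = p^2.
h_2 = -pq + q, LT = pq.

S(h_1,h_2): lcm = p^2q. S = -pq^2 - q^3 - q^2.
  leading term pq^2: subtract (q)·h_2 from -pq^2 - q^3 - q^2 → -q^3 + q^2
  leading term q^3: no divisor's leading term divides it; move -q^3 to the remainder.
  leading term q^2: no divisor's leading term divides it; move q^2 to the remainder.
  remainder -q^3 + q^2 ≠ 0; add k_3 = -q^3 + q^2 to the basis.

The other S-polynomials (S(h_1,k_3), S(h_2,k_3)) all reduce to 0 modulo the current basis, so we have a Gröbner basis.
Inter-reduce: drop elements whose leading term is divisible by another's, tail-reduce, and make monic.
Reduced Gröbner basis: {p^2 - p - q^2 + q, pq - q, q^3 - q^2}.

These coincide, so the ideals are equal.

Yes, the ideals are equal.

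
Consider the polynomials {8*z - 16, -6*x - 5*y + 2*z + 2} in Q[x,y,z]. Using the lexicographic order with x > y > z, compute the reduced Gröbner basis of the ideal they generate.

f_1 = 8*z - 16, LT = z.
f_2 = -6*x - 5*y + 2*z + 2, LT = x.

The S-polynomials (S(f_1,f_2)) all reduce to 0 modulo the current basis, so we have a Gröbner basis.

G = {x + 5/6*y - 1, z - 2}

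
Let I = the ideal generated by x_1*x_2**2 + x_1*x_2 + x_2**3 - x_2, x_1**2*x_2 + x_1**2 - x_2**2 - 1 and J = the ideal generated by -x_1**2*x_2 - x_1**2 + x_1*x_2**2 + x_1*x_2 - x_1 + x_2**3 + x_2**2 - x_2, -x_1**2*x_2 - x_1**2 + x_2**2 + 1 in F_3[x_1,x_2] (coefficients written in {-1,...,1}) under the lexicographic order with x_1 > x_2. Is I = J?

No, the ideals differ.

For a fixed monomial order, each ideal has a unique reduced Gröbner basis; comparing bases decides equality.
Buchberger on the first generating set:
f_1 = x_1*x_2**2 + x_1*x_2 + x_2**3 - x_2, LT = x_1*x_2**2.
f_2 = x_1**2*x_2 + x_1**2 - x_2**2 - 1, LT = x_1**2*x_2.

S(f_1,f_2): lcm = x_1**2*x_2**2. S = x_1*x_2**3 - x_1*x_2 + x_2**3 + x_2.
  reduce S modulo (f_1, f_2):
  remainder -x_2**4 - x_2**3 + x_2**2 ≠ 0; add g_3 = -x_2**4 - x_2**3 + x_2**2 to the basis.

S(f_1,g_3): lcm = x_1*x_2**4. S = x_1*x_2**2 + x_2**5 - x_2**3.
  reduce S modulo (f_1, f_2, g_3):
  remainder -x_1*x_2 - x_2**2 + x_2 ≠ 0; add g_4 = -x_1*x_2 - x_2**2 + x_2 to the basis.

S(f_2,g_3): lcm = x_1**2*x_2**4. S = x_1**2*x_2**2 - x_2**5 - x_2**3.
  reduce S modulo (f_1, f_2, g_3, g_4):
  remainder x_1**2 + x_2**3 + x_2 - 1 ≠ 0; add g_5 = x_1**2 + x_2**3 + x_2 - 1 to the basis.

The other S-polynomials (S(f_1,g_4), S(f_2,g_4), S(g_3,g_4), S(f_1,g_5), S(f_2,g_5), S(g_3,g_5), S(g_4,g_5)) all reduce to 0 modulo the current basis, so we have a Gröbner basis.
Inter-reduce: drop elements whose leading term is divisible by another's, tail-reduce, and make monic.
Reduced Gröbner basis: {x_1**2 + x_2**3 + x_2 - 1, x_1*x_2 + x_2**2 - x_2, x_2**4 + x_2**3 - x_2**2}.

Buchberger on the second generating set:
h_1 = -x_1**2*x_2 - x_1**2 + x_1*x_2**2 + x_1*x_2 - x_1 + x_2**3 + x_2**2 - x_2, LT = x_1**2*x_2.
h_2 = -x_1**2*x_2 - x_1**2 + x_2**2 + 1, LT = x_1**2*x_2.

S(h_1,h_2): lcm = x_1**2*x_2. S = -x_1*x_2**2 - x_1*x_2 + x_1 - x_2**3 + x_2 + 1.
  reduce S modulo (h_1, h_2):
  remainder -x_1*x_2**2 - x_1*x_2 + x_1 - x_2**3 + x_2 + 1 ≠ 0; add k_3 = -x_1*x_2**2 - x_1*x_2 + x_1 - x_2**3 + x_2 + 1 to the basis.

S(h_1,k_3): lcm = x_1**2*x_2**2. S = x_1**2 + x_1*x_2**3 - x_1*x_2**2 - x_1*x_2 + x_1 - x_2**4 - x_2**3 + x_2**2.
  reduce S modulo (h_1, h_2, k_3):
  remainder x_1**2 - x_1*x_2 - x_1 + x_2**4 + x_2**3 - x_2**2 - x_2 + 1 ≠ 0; add k_4 = x_1**2 - x_1*x_2 - x_1 + x_2**4 + x_2**3 - x_2**2 - x_2 + 1 to the basis.

S(h_1,k_4): lcm = x_1**2*x_2. S = x_1**2 + x_1 - x_2**5 - x_2**4.
  reduce S modulo (h_1, h_2, k_3, k_4):
  remainder x_1*x_2 - x_1 - x_2**5 + x_2**4 - x_2**3 + x_2**2 + x_2 - 1 ≠ 0; add k_5 = x_1*x_2 - x_1 - x_2**5 + x_2**4 - x_2**3 + x_2**2 + x_2 - 1 to the basis.

S(k_3,k_4): lcm = x_1**2*x_2**2. S = x_1**2*x_2 - x_1**2 - x_1*x_2**3 + x_1*x_2**2 - x_1*x_2 - x_1 - x_2**6 - x_2**5 + x_2**4 + x_2**3 - x_2**2.
  reduce S modulo (h_1, h_2, k_3, k_4, k_5):
  remainder -x_1 - x_2**6 - x_2**5 + x_2**4 + x_2**3 - x_2 - 1 ≠ 0; add k_6 = -x_1 - x_2**6 - x_2**5 + x_2**4 + x_2**3 - x_2 - 1 to the basis.

S(h_1,k_6): lcm = x_1**2*x_2. S = x_1**2 - x_1*x_2**7 - x_1*x_2**6 + x_1*x_2**5 + x_1*x_2**4 + x_1*x_2**2 + x_1*x_2 + x_1 - x_2**3 - x_2**2 + x_2.
  reduce S modulo (h_1, h_2, k_3, k_4, k_5, k_6):
  remainder x_2**8 - x_2**6 - x_2**5 - x_2**4 - x_2**2 ≠ 0; add k_7 = x_2**8 - x_2**6 - x_2**5 - x_2**4 - x_2**2 to the basis.

S(k_3,k_6): lcm = x_1*x_2**2. S = x_1*x_2 - x_1 - x_2**8 - x_2**7 + x_2**6 + x_2**5 - x_2**2 - x_2 - 1.
  reduce S modulo (h_1, h_2, k_3, k_4, k_5, k_6, k_7):
  remainder -x_2**7 + x_2**5 + x_2**4 + x_2**3 + x_2 ≠ 0; add k_8 = -x_2**7 + x_2**5 + x_2**4 + x_2**3 + x_2 to the basis.

The other S-polynomials (S(h_2,k_3), S(h_2,k_4), S(h_1,k_5), S(h_2,k_5), S(k_3,k_5), S(k_4,k_5), S(h_2,k_6), S(k_4,k_6), S(k_5,k_6), S(h_1,k_7), S(h_2,k_7), S(k_3,k_7), S(k_4,k_7), S(k_5,k_7), S(k_6,k_7), S(h_1,k_8), S(h_2,k_8), S(k_3,k_8), S(k_4,k_8), S(k_5,k_8), S(k_6,k_8), S(k_7,k_8)) all reduce to 0 modulo the current basis, so we have a Gröbner basis.
Inter-reduce: drop elements whose leading term is divisible by another's, tail-reduce, and make monic.
Reduced Gröbner basis: {x_1 + x_2**6 + x_2**5 - x_2**4 - x_2**3 + x_2 + 1, x_2**7 - x_2**5 - x_2**4 - x_2**3 - x_2}.

The bases are distinct; the ideals are different.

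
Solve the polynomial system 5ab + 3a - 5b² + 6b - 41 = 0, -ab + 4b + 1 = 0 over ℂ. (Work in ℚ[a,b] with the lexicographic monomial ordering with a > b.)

{(5, 1), (sqrt(381)/6 + 15/2, 21/10 - sqrt(381)/10), (15/2 - sqrt(381)/6, sqrt(381)/10 + 21/10)}

Compute a lex Gröbner basis by Buchberger's algorithm.
f_1 = 5ab + 3a - 5b² + 6b - 41, LT = ab.
f_2 = -ab + 4b + 1, LT = ab.

S(f_1,f_2): lcm = ab. S = ⅗a - b² + 26/5b - 36/5.
  reduce S modulo (f_1, f_2):
  remainder ⅗a - b² + 26/5b - 36/5 ≠ 0; add h_3 = ⅗a - b² + 26/5b - 36/5 to the basis.

S(f_1,h_3): lcm = ab. S = ⅗a + 5/3b³ - 29/3b² + 66/5b - 41/5.
  reduce S modulo (f_1, f_2, h_3):
  remainder 5/3b³ - 26/3b² + 8b - 1 ≠ 0; add h_4 = 5/3b³ - 26/3b² + 8b - 1 to the basis.

The other S-polynomials (S(f_2,h_3), S(f_1,h_4), S(f_2,h_4), S(h_3,h_4)) all reduce to 0 modulo the current basis, so we have a Gröbner basis.
Inter-reduce: drop elements whose leading term is divisible by another's, tail-reduce, and make monic.
Reduced Gröbner basis: {a - 5/3b² + 26/3b - 12, b³ - 26/5b² + 24/5b - ⅗}.

From the last basis element, b³ - 26/5b² + 24/5b - ⅗ = 0, so b takes values in {1, 21/10 - sqrt(381)/10, sqrt(381)/10 + 21/10}. Each choice, substituted upward through the basis, yields the corresponding point(s) of the solution set.
  b = 1: the earlier basis element becomes a - 5 = 0, giving a = 5 — point (5, 1).
  b = 21/10 - sqrt(381)/10: the earlier basis element becomes a - 15/2 - sqrt(381)/6 = 0, giving a = sqrt(381)/6 + 15/2 — point (sqrt(381)/6 + 15/2, 21/10 - sqrt(381)/10).
  b = sqrt(381)/10 + 21/10: the earlier basis element becomes a - 15/2 + sqrt(381)/6 = 0, giving a = 15/2 - sqrt(381)/6 — point (15/2 - sqrt(381)/6, sqrt(381)/10 + 21/10).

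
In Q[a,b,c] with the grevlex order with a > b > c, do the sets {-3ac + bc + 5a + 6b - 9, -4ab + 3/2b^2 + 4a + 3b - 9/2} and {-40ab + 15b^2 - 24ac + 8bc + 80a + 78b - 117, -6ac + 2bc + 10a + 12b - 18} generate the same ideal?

Since reduced Gröbner bases are canonical representatives of ideals under a given ordering, it suffices to compute and compare them.
Buchberger on the first generating set:
f_1 = -3ac + bc + 5a + 6b - 9, LT = ac.
f_2 = -4ab + 3/2b^2 + 4a + 3b - 9/2, LT = ab.

S(f_1,f_2): lcm = abc. S = 1/24b^2c - 5/3ab - 2b^2 + ac + 3/4bc + 3b - 9/8c.
  reduce S modulo (f_1, f_2):
  remainder 1/24b^2c - 21/8b^2 + 13/12bc + 15/4b - 9/8c - 9/8 ≠ 0; add g_3 = 1/24b^2c - 21/8b^2 + 13/12bc + 15/4b - 9/8c - 9/8 to the basis.

The other S-polynomials (S(f_1,g_3), S(f_2,g_3)) all reduce to 0 modulo the current basis, so we have a Gröbner basis.
Inter-reduce: drop elements whose leading term is divisible by another's, tail-reduce, and make monic.
Reduced Gröbner basis: {b^2c - 63b^2 + 26bc + 90b - 27c - 27, ab - 3/8b^2 - a - 3/4b + 9/8, ac - 1/3bc - 5/3a - 2b + 3}.

Buchberger on the second generating set:
h_1 = -40ab + 15b^2 - 24ac + 8bc + 80a + 78b - 117, LT = ab.
h_2 = -6ac + 2bc + 10a + 12b - 18, LT = ac.

S(h_1,h_2): lcm = abc. S = -1/24b^2c + 3/5ac^2 - 1/5bc^2 + 5/3ab + 2b^2 - 2ac - 39/20bc - 3b + 117/40c.
  reduce S modulo (h_1, h_2):
  remainder -1/24b^2c + 21/8b^2 - 13/12bc - 15/4b + 9/8c + 9/8 ≠ 0; add k_3 = -1/24b^2c + 21/8b^2 - 13/12bc - 15/4b + 9/8c + 9/8 to the basis.

The other S-polynomials (S(h_1,k_3), S(h_2,k_3)) all reduce to 0 modulo the current basis, so we have a Gröbner basis.
Inter-reduce: drop elements whose leading term is divisible by another's, tail-reduce, and make monic.
Reduced Gröbner basis: {b^2c - 63b^2 + 26bc + 90b - 27c - 27, ab - 3/8b^2 - a - 3/4b + 9/8, ac - 1/3bc - 5/3a - 2b + 3}.

The two bases agree; hence the ideals are identical.

Yes, the ideals are equal.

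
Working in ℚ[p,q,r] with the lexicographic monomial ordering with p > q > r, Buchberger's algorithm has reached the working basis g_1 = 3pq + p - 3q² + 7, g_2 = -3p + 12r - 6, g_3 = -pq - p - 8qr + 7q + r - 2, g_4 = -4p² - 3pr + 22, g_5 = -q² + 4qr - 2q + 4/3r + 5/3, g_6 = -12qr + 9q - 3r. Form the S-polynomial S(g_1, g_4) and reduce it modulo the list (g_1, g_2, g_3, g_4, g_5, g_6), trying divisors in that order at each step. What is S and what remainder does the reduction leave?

lcm(LM(g_1), LM(g_4)) = p²q.
S = (lcm/LT(g_1))·g_1 − (lcm/LT(g_4))·g_4 = ⅓p² - pq² - ¾pqr + 7/3p + 11/2q.
Reduce S modulo (g_1, g_2, g_3, g_4, g_5, g_6) in that order:
  leading term p²: subtract (-1/9p)·g_2 from ⅓p² - pq² - ¾pqr + 7/3p + 11/2q → -pq² - ¾pqr + 4/3pr + 5/3p + 11/2q
  leading term pq²: subtract (-⅓q)·g_1 from -pq² - ¾pqr + 4/3pr + 5/3p + 11/2q → -¾pqr + ⅓pq + 4/3pr + 5/3p - q³ + 47/6q
  leading term pqr: subtract (-¼r)·g_1 from -¾pqr + ⅓pq + 4/3pr + 5/3p - q³ + 47/6q → ⅓pq + 19/12pr + 5/3p - q³ - ¾q²r + 47/6q + 7/4r
  leading term pq: subtract (1/9)·g_1 from ⅓pq + 19/12pr + 5/3p - q³ - ¾q²r + 47/6q + 7/4r → 19/12pr + 14/9p - q³ - ¾q²r + ⅓q² + 47/6q + 7/4r - 7/9
  leading term pr: subtract (-19/36r)·g_2 from 19/12pr + 14/9p - q³ - ¾q²r + ⅓q² + 47/6q + 7/4r - 7/9 → 14/9p - q³ - ¾q²r + ⅓q² + 47/6q + 19/3r² - 17/12r - 7/9
  leading term p: subtract (-14/27)·g_2 from 14/9p - q³ - ¾q²r + ⅓q² + 47/6q + 19/3r² - 17/12r - 7/9 → -q³ - ¾q²r + ⅓q² + 47/6q + 19/3r² + 173/36r - 35/9
  leading term q³: subtract (q)·g_5 from -q³ - ¾q²r + ⅓q² + 47/6q + 19/3r² + 173/36r - 35/9 → -19/4q²r + 7/3q² - 4/3qr + 37/6q + 19/3r² + 173/36r - 35/9
  leading term q²r: subtract (19/4r)·g_5 from -19/4q²r + 7/3q² - 4/3qr + 37/6q + 19/3r² + 173/36r - 35/9 → 7/3q² - 19qr² + 49/6qr + 37/6q - 28/9r - 35/9
  leading term q²: subtract (-7/3)·g_5 from 7/3q² - 19qr² + 49/6qr + 37/6q - 28/9r - 35/9 → -19qr² + 35/2qr + 3/2q
  leading term qr²: subtract (19/12r)·g_6 from -19qr² + 35/2qr + 3/2q → 13/4qr + 3/2q + 19/4r²
  leading term qr: subtract (-13/48)·g_6 from 13/4qr + 3/2q + 19/4r² → 63/16q + 19/4r² - 13/16r
  leading term q: no divisor's leading term divides it; move 63/16q to the remainder.
  leading term r²: no divisor's leading term divides it; move 19/4r² to the remainder.
  leading term r: no divisor's leading term divides it; move -13/16r to the remainder.
The remainder 63/16q + 19/4r² - 13/16r is nonzero, so it would be added as the next basis element.
This is the inner loop of Buchberger's algorithm — each nonzero remainder becomes a new basis element.

S(g_1, g_4) = ⅓p² - pq² - ¾pqr + 7/3p + 11/2q; remainder on division = 63/16q + 19/4r² - 13/16r.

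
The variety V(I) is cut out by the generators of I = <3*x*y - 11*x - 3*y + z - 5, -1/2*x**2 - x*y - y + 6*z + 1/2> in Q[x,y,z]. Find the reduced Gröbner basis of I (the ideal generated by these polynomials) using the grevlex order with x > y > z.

f_1 = 3*x*y - 11*x - 3*y + z - 5, LT = x*y.
f_2 = -1/2*x**2 - x*y - y + 6*z + 1/2, LT = x**2.

S(f_1,f_2): lcm = x**2*y. S = -2*x*y**2 - 11/3*x**2 - x*y - 2*y**2 + 1/3*x*z + 12*y*z - 5/3*x + y.
  reduce S modulo (f_1, f_2):
  remainder -4*y**2 + 1/3*x*z + 38/3*y*z - 16/3*x + 4*y - 131/3*z - 16/3 ≠ 0; add g_3 = -4*y**2 + 1/3*x*z + 38/3*y*z - 16/3*x + 4*y - 131/3*z - 16/3 to the basis.

The other S-polynomials (S(f_1,g_3), S(f_2,g_3)) all reduce to 0 modulo the current basis, so we have a Gröbner basis.

G = {x**2 + 22/3*x + 4*y - 38/3*z + 7/3, x*y - 11/3*x - y + 1/3*z - 5/3, y**2 - 1/12*x*z - 19/6*y*z + 4/3*x - y + 131/12*z + 4/3}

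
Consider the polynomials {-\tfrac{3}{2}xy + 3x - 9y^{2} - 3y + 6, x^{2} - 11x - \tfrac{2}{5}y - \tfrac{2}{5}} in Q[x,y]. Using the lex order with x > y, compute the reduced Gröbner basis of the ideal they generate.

G = {x - \tfrac{3}{2}y^{3} - \tfrac{101}{15}y^{2} - \tfrac{11}{10}y + \tfrac{62}{15}, y^{4} + \tfrac{112}{45}y^{3} - \tfrac{191}{45}y^{2} - \tfrac{26}{9}y + \tfrac{128}{45}}

f_1 = -\tfrac{3}{2}xy + 3x - 9y^{2} - 3y + 6, LT = xy.
f_2 = x^{2} - 11x - \tfrac{2}{5}y - \tfrac{2}{5}, LT = x^{2}.

S(f_1,f_2): lcm = x^{2}y. S = -2x^{2} + 6xy^{2} + 13xy - 4x + \tfrac{2}{5}y^{2} + \tfrac{2}{5}y.
  leading term x^{2}: subtract (-2)·f_2 from -2x^{2} + 6xy^{2} + 13xy - 4x + \tfrac{2}{5}y^{2} + \tfrac{2}{5}y → 6xy^{2} + 13xy - 26x + \tfrac{2}{5}y^{2} - \tfrac{2}{5}y - \tfrac{4}{5}
  leading term xy^{2}: subtract (-4y)·f_1 from 6xy^{2} + 13xy - 26x + \tfrac{2}{5}y^{2} - \tfrac{2}{5}y - \tfrac{4}{5} → 25xy - 26x - 36y^{3} - \tfrac{58}{5}y^{2} + \tfrac{118}{5}y - \tfrac{4}{5}
  leading term xy: subtract (-\tfrac{50}{3})·f_1 from 25xy - 26x - 36y^{3} - \tfrac{58}{5}y^{2} + \tfrac{118}{5}y - \tfrac{4}{5} → 24x - 36y^{3} - \tfrac{808}{5}y^{2} - \tfrac{132}{5}y + \tfrac{496}{5}
  leading term x: no divisor's leading term divides it; move 24x to the remainder.
  leading term y^{3}: no divisor's leading term divides it; move -36y^{3} to the remainder.
  leading term y^{2}: no divisor's leading term divides it; move -\tfrac{808}{5}y^{2} to the remainder.
  leading term y: no divisor's leading term divides it; move -\tfrac{132}{5}y to the remainder.
  leading term 1: no divisor's leading term divides it; move \tfrac{496}{5} to the remainder.
  remainder 24x - 36y^{3} - \tfrac{808}{5}y^{2} - \tfrac{132}{5}y + \tfrac{496}{5} ≠ 0; add g_3 = 24x - 36y^{3} - \tfrac{808}{5}y^{2} - \tfrac{132}{5}y + \tfrac{496}{5} to the basis.

S(f_1,g_3): lcm = xy. S = -2x + \tfrac{3}{2}y^{4} + \tfrac{101}{15}y^{3} + \tfrac{71}{10}y^{2} - \tfrac{32}{15}y - 4.
  leading term x: subtract (-\tfrac{1}{12})·g_3 from -2x + \tfrac{3}{2}y^{4} + \tfrac{101}{15}y^{3} + \tfrac{71}{10}y^{2} - \tfrac{32}{15}y - 4 → \tfrac{3}{2}y^{4} + \tfrac{56}{15}y^{3} - \tfrac{191}{30}y^{2} - \tfrac{13}{3}y + \tfrac{64}{15}
  leading term y^{4}: no divisor's leading term divides it; move \tfrac{3}{2}y^{4} to the remainder.
  leading term y^{3}: no divisor's leading term divides it; move \tfrac{56}{15}y^{3} to the remainder.
  leading term y^{2}: no divisor's leading term divides it; move -\tfrac{191}{30}y^{2} to the remainder.
  leading term y: no divisor's leading term divides it; move -\tfrac{13}{3}y to the remainder.
  leading term 1: no divisor's leading term divides it; move \tfrac{64}{15} to the remainder.
  remainder \tfrac{3}{2}y^{4} + \tfrac{56}{15}y^{3} - \tfrac{191}{30}y^{2} - \tfrac{13}{3}y + \tfrac{64}{15} ≠ 0; add g_4 = \tfrac{3}{2}y^{4} + \tfrac{56}{15}y^{3} - \tfrac{191}{30}y^{2} - \tfrac{13}{3}y + \tfrac{64}{15} to the basis.

The other S-polynomials (S(f_2,g_3), S(f_1,g_4), S(f_2,g_4), S(g_3,g_4)) all reduce to 0 modulo the current basis, so we have a Gröbner basis.
Inter-reduce: drop elements whose leading term is divisible by another's, tail-reduce, and make monic.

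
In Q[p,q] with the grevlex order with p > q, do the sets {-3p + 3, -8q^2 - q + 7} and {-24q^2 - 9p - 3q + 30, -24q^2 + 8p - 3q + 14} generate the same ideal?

No, the ideals differ.

Equality of ideals is decidable: compute both reduced Gröbner bases (unique for the ordering) and check whether they agree.
Buchberger on the first generating set:
f_1 = -3p + 3, LT = p.
f_2 = -8q^2 - q + 7, LT = q^2.

S(f_1,f_2): leading monomials are coprime, so the S-polynomial reduces to 0 (Buchberger's first criterion).
Every S-polynomial of the final basis reduces to 0, so we have a Gröbner basis.
Inter-reduce: drop elements whose leading term is divisible by another's, tail-reduce, and make monic.
Reduced Gröbner basis: {q^2 + 1/8q - 7/8, p - 1}.

Buchberger on the second generating set:
h_1 = -24q^2 - 9p - 3q + 30, LT = q^2.
h_2 = -24q^2 + 8p - 3q + 14, LT = q^2.

S(h_1,h_2): lcm = q^2. S = 17/24p - 2/3.
  leading term p: no divisor's leading term divides it; move 17/24p to the remainder.
  leading term 1: no divisor's leading term divides it; move -2/3 to the remainder.
  remainder 17/24p - 2/3 ≠ 0; add k_3 = 17/24p - 2/3 to the basis.

S(h_1,k_3): leading monomials are coprime, so the S-polynomial reduces to 0 (Buchberger's first criterion).
S(h_2,k_3): leading monomials are coprime, so the S-polynomial reduces to 0 (Buchberger's first criterion).
Every S-polynomial of the final basis reduces to 0, so we have a Gröbner basis.
Inter-reduce: drop elements whose leading term is divisible by another's, tail-reduce, and make monic.
Reduced Gröbner basis: {q^2 + 1/8q - 61/68, p - 16/17}.

The bases are distinct; the ideals are different.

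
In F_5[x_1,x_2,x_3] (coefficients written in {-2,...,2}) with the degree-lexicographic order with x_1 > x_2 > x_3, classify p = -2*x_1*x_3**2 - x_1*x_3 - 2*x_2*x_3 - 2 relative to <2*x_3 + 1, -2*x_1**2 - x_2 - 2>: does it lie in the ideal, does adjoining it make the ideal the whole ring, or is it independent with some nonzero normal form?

First compute the reduced Gröbner basis of I by Buchberger's algorithm.
f_1 = 2*x_3 + 1, LT = x_3.
f_2 = -2*x_1**2 - x_2 - 2, LT = x_1**2.

The S-polynomials (S(f_1,f_2)) all reduce to 0 modulo the current basis, so we have a Gröbner basis.
Inter-reduce: drop elements whose leading term is divisible by another's, tail-reduce, and make monic.
Reduced Gröbner basis: {x_1**2 - 2*x_2 + 1, x_3 - 2}.
Label its elements g_1 = x_1**2 - 2*x_2 + 1, g_2 = x_3 - 2.

Reduce p = -2*x_1*x_3**2 - x_1*x_3 - 2*x_2*x_3 - 2 modulo G:
  leading term x_1*x_3**2: subtract (-2*x_1*x_3)·g_2 from -2*x_1*x_3**2 - x_1*x_3 - 2*x_2*x_3 - 2 → -2*x_2*x_3 - 2
  leading term x_2*x_3: subtract (-2*x_2)·g_2 from -2*x_2*x_3 - 2 → x_2 - 2
  leading term x_2: no divisor's leading term divides it; move x_2 to the remainder.
  leading term 1: no divisor's leading term divides it; move -2 to the remainder.
  normal form = x_2 - 2.
The normal form is nonzero, so p ∉ I. Since p minus its normal form lies in I, I + (p) = I + (r) where r = x_2 - 2; decide whether this ideal is the whole ring.
Run Buchberger on G together with r (pairs among the g_i already reduce to 0 since G is a Gröbner basis):
g_1 = x_1**2 - 2*x_2 + 1, LT = x_1**2.
g_2 = x_3 - 2, LT = x_3.
r = x_2 - 2, LT = x_2.

The S-polynomials (S(g_1,g_2), S(g_1,r), S(g_2,r)) all reduce to 0 modulo the current basis, so we have a Gröbner basis.
Inter-reduce: drop elements whose leading term is divisible by another's, tail-reduce, and make monic.
Reduced Gröbner basis: {x_1**2 + 2, x_2 - 2, x_3 - 2}.
The reduced Gröbner basis of I + (p) is {x_1**2 + 2, x_2 - 2, x_3 - 2} ≠ {1}, a proper ideal, so the enlarged system stays consistent: p is independent of I, with normal form x_2 - 2.

-2*x_1*x_3**2 - x_1*x_3 - 2*x_2*x_3 - 2 is independent of I; its normal form modulo I is x_2 - 2.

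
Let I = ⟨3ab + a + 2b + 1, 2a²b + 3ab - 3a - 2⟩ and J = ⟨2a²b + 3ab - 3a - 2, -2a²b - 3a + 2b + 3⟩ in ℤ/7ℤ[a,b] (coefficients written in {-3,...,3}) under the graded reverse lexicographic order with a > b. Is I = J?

Equality of ideals is decidable: compute both reduced Gröbner bases (unique for the ordering) and check whether they agree.
Buchberger on the first generating set:
f_1 = 3ab + a + 2b + 1, LT = ab.
f_2 = 2a²b + 3ab - 3a - 2, LT = a²b.

S(f_1,f_2): lcm = a²b. S = -2a² - 2ab + 3a + 1.
  leading term a²: no divisor's leading term divides it; move -2a² to the remainder.
  leading term ab: subtract (-3)·f_1 from -2ab + 3a + 1 → -a - b - 3
  leading term a: no divisor's leading term divides it; move -a to the remainder.
  leading term b: no divisor's leading term divides it; move -b to the remainder.
  leading term 1: no divisor's leading term divides it; move -3 to the remainder.
  remainder -2a² - a - b - 3 ≠ 0; add g_3 = -2a² - a - b - 3 to the basis.

S(f_1,g_3): lcm = a²b. S = -2a² - ab + 3b² - 2a + 2b.
  leading term a²: subtract (1)·g_3 from -2a² - ab + 3b² - 2a + 2b → -ab + 3b² - a + 3b + 3
  leading term ab: subtract (2)·f_1 from -ab + 3b² - a + 3b + 3 → 3b² - 3a - b + 1
  leading term b²: no divisor's leading term divides it; move 3b² to the remainder.
  leading term a: no divisor's leading term divides it; move -3a to the remainder.
  leading term b: no divisor's leading term divides it; move -b to the remainder.
  leading term 1: no divisor's leading term divides it; move 1 to the remainder.
  remainder 3b² - 3a - b + 1 ≠ 0; add g_4 = 3b² - 3a - b + 1 to the basis.

The other S-polynomials (S(f_2,g_3), S(f_1,g_4), S(f_2,g_4), S(g_3,g_4)) all reduce to 0 modulo the current basis, so we have a Gröbner basis.
Inter-reduce: drop elements whose leading term is divisible by another's, tail-reduce, and make monic.
Reduced Gröbner basis: {a² - 3a - 3b - 2, ab - 2a + 3b - 2, b² - a + 2b - 2}.

Buchberger on the second generating set:
h_1 = 2a²b + 3ab - 3a - 2, LT = a²b.
h_2 = -2a²b - 3a + 2b + 3, LT = a²b.

S(h_1,h_2): lcm = a²b. S = -2ab - 3a + b - 3.
  leading term ab: no divisor's leading term divides it; move -2ab to the remainder.
  leading term a: no divisor's leading term divides it; move -3a to the remainder.
  leading term b: no divisor's leading term divides it; move b to the remainder.
  leading term 1: no divisor's leading term divides it; move -3 to the remainder.
  remainder -2ab - 3a + b - 3 ≠ 0; add k_3 = -2ab - 3a + b - 3 to the basis.

S(h_1,k_3): lcm = a²b. S = 2a² + 2ab - 3a - 1.
  leading term a²: no divisor's leading term divides it; move 2a² to the remainder.
  leading term ab: subtract (-1)·k_3 from 2ab - 3a - 1 → a + b + 3
  leading term a: no divisor's leading term divides it; move a to the remainder.
  leading term b: no divisor's leading term divides it; move b to the remainder.
  leading term 1: no divisor's leading term divides it; move 3 to the remainder.
  remainder 2a² + a + b + 3 ≠ 0; add k_4 = 2a² + a + b + 3 to the basis.

S(h_1,k_4): lcm = a²b. S = ab + 3b² + 2a + 2b - 1.
  leading term ab: subtract (3)·k_3 from ab + 3b² + 2a + 2b - 1 → 3b² - 3a - b + 1
  leading term b²: no divisor's leading term divides it; move 3b² to the remainder.
  leading term a: no divisor's leading term divides it; move -3a to the remainder.
  leading term b: no divisor's leading term divides it; move -b to the remainder.
  leading term 1: no divisor's leading term divides it; move 1 to the remainder.
  remainder 3b² - 3a - b + 1 ≠ 0; add k_5 = 3b² - 3a - b + 1 to the basis.

The other S-polynomials (S(h_2,k_3), S(h_2,k_4), S(k_3,k_4), S(h_1,k_5), S(h_2,k_5), S(k_3,k_5), S(k_4,k_5)) all reduce to 0 modulo the current basis, so we have a Gröbner basis.
Inter-reduce: drop elements whose leading term is divisible by another's, tail-reduce, and make monic.
Reduced Gröbner basis: {a² - 3a - 3b - 2, ab - 2a + 3b - 2, b² - a + 2b - 2}.

These coincide, so the ideals are equal.
The choice of monomial ordering does not affect the verdict — as long as both bases are computed under the same ordering, their equality decides ideal equality.

Yes, the ideals are equal.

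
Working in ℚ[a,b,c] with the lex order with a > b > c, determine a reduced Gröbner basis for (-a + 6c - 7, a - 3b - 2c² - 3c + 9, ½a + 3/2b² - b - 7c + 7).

G = {a - 6c + 7, b + ⅔c² - c - ⅔, c⁴ - 3c³ + 5/4c² - 9/2c + 21/4}

f_1 = -a + 6c - 7, LT = a.
f_2 = a - 3b - 2c² - 3c + 9, LT = a.
f_3 = ½a + 3/2b² - b - 7c + 7, LT = a.

S(f_1,f_2): lcm = a. S = 3b + 2c² - 3c - 2.
  reduce S modulo (f_1, f_2, f_3):
  remainder 3b + 2c² - 3c - 2 ≠ 0; add g_4 = 3b + 2c² - 3c - 2 to the basis.

S(f_1,f_3): lcm = a. S = -3b² + 2b + 8c - 7.
  reduce S modulo (f_1, f_2, f_3, g_4):
  remainder -4/3c⁴ + 4c³ - 5/3c² + 6c - 7 ≠ 0; add g_5 = -4/3c⁴ + 4c³ - 5/3c² + 6c - 7 to the basis.

The other S-polynomials (S(f_2,f_3), S(f_1,g_4), S(f_2,g_4), S(f_3,g_4), S(f_1,g_5), S(f_2,g_5), S(f_3,g_5), S(g_4,g_5)) all reduce to 0 modulo the current basis, so we have a Gröbner basis.
Inter-reduce: drop elements whose leading term is divisible by another's, tail-reduce, and make monic.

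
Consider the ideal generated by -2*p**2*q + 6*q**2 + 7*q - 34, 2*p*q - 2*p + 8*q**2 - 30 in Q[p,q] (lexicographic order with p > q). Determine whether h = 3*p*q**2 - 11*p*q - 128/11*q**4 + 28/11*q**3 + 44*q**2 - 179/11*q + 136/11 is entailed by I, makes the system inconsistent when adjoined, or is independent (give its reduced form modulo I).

First compute the reduced Gröbner basis of I by Buchberger's algorithm.
f_1 = -2*p**2*q + 6*q**2 + 7*q - 34, LT = p**2*q.
f_2 = 2*p*q - 2*p + 8*q**2 - 30, LT = p*q.

S(f_1,f_2): lcm = p**2*q. S = p**2 - 4*p*q**2 + 15*p - 3*q**2 - 7/2*q + 17.
  leading term p**2: no divisor's leading term divides it; move p**2 to the remainder.
  leading term p*q**2: subtract (-2*q)·f_2 from -4*p*q**2 + 15*p - 3*q**2 - 7/2*q + 17 → -4*p*q + 15*p + 16*q**3 - 3*q**2 - 127/2*q + 17
  leading term p*q: subtract (-2)·f_2 from -4*p*q + 15*p + 16*q**3 - 3*q**2 - 127/2*q + 17 → 11*p + 16*q**3 + 13*q**2 - 127/2*q - 43
  leading term p: no divisor's leading term divides it; move 11*p to the remainder.
  leading term q**3: no divisor's leading term divides it; move 16*q**3 to the remainder.
  leading term q**2: no divisor's leading term divides it; move 13*q**2 to the remainder.
  leading term q: no divisor's leading term divides it; move -127/2*q to the remainder.
  leading term 1: no divisor's leading term divides it; move -43 to the remainder.
  remainder p**2 + 11*p + 16*q**3 + 13*q**2 - 127/2*q - 43 ≠ 0; add k_3 = p**2 + 11*p + 16*q**3 + 13*q**2 - 127/2*q - 43 to the basis.

S(f_1,k_3): lcm = p**2*q. S = -11*p*q - 16*q**4 - 13*q**3 + 121/2*q**2 + 79/2*q + 17.
  leading term p*q: subtract (-11/2)·f_2 from -11*p*q - 16*q**4 - 13*q**3 + 121/2*q**2 + 79/2*q + 17 → -11*p - 16*q**4 - 13*q**3 + 209/2*q**2 + 79/2*q - 148
  leading term p: no divisor's leading term divides it; move -11*p to the remainder.
  leading term q**4: no divisor's leading term divides it; move -16*q**4 to the remainder.
  leading term q**3: no divisor's leading term divides it; move -13*q**3 to the remainder.
  leading term q**2: no divisor's leading term divides it; move 209/2*q**2 to the remainder.
  leading term q: no divisor's leading term divides it; move 79/2*q to the remainder.
  leading term 1: no divisor's leading term divides it; move -148 to the remainder.
  remainder -11*p - 16*q**4 - 13*q**3 + 209/2*q**2 + 79/2*q - 148 ≠ 0; add k_4 = -11*p - 16*q**4 - 13*q**3 + 209/2*q**2 + 79/2*q - 148 to the basis.

S(f_1,k_4): lcm = p**2*q. S = -16/11*p*q**5 - 13/11*p*q**4 + 19/2*p*q**3 + 79/22*p*q**2 - 148/11*p*q - 3*q**2 - 7/2*q + 17.
  leading term p*q**5: subtract (-8/11*q**4)·f_2 from -16/11*p*q**5 - 13/11*p*q**4 + 19/2*p*q**3 + 79/22*p*q**2 - 148/11*p*q - 3*q**2 - 7/2*q + 17 → -29/11*p*q**4 + 19/2*p*q**3 + 79/22*p*q**2 - 148/11*p*q + 64/11*q**6 - 240/11*q**4 - 3*q**2 - 7/2*q + 17
  leading term p*q**4: subtract (-29/22*q**3)·f_2 from -29/11*p*q**4 + 19/2*p*q**3 + 79/22*p*q**2 - 148/11*p*q + 64/11*q**6 - 240/11*q**4 - 3*q**2 - 7/2*q + 17 → 151/22*p*q**3 + 79/22*p*q**2 - 148/11*p*q + 64/11*q**6 + 116/11*q**5 - 240/11*q**4 - 435/11*q**3 - 3*q**2 - 7/2*q + 17
  leading term p*q**3: subtract (151/44*q**2)·f_2 from 151/22*p*q**3 + 79/22*p*q**2 - 148/11*p*q + 64/11*q**6 + 116/11*q**5 - 240/11*q**4 - 435/11*q**3 - 3*q**2 - 7/2*q + 17 → 115/11*p*q**2 - 148/11*p*q + 64/11*q**6 + 116/11*q**5 - 542/11*q**4 - 435/11*q**3 + 2199/22*q**2 - 7/2*q + 17
  leading term p*q**2: subtract (115/22*q)·f_2 from 115/11*p*q**2 - 148/11*p*q + 64/11*q**6 + 116/11*q**5 - 542/11*q**4 - 435/11*q**3 + 2199/22*q**2 - 7/2*q + 17 → -3*p*q + 64/11*q**6 + 116/11*q**5 - 542/11*q**4 - 895/11*q**3 + 2199/22*q**2 + 3373/22*q + 17
  leading term p*q: subtract (-3/2)·f_2 from -3*p*q + 64/11*q**6 + 116/11*q**5 - 542/11*q**4 - 895/11*q**3 + 2199/22*q**2 + 3373/22*q + 17 → -3*p + 64/11*q**6 + 116/11*q**5 - 542/11*q**4 - 895/11*q**3 + 2463/22*q**2 + 3373/22*q - 28
  leading term p: subtract (3/11)·k_4 from -3*p + 64/11*q**6 + 116/11*q**5 - 542/11*q**4 - 895/11*q**3 + 2463/22*q**2 + 3373/22*q - 28 → 64/11*q**6 + 116/11*q**5 - 494/11*q**4 - 856/11*q**3 + 918/11*q**2 + 1568/11*q + 136/11
  leading term q**6: no divisor's leading term divides it; move 64/11*q**6 to the remainder.
  leading term q**5: no divisor's leading term divides it; move 116/11*q**5 to the remainder.
  leading term q**4: no divisor's leading term divides it; move -494/11*q**4 to the remainder.
  leading term q**3: no divisor's leading term divides it; move -856/11*q**3 to the remainder.
  leading term q**2: no divisor's leading term divides it; move 918/11*q**2 to the remainder.
  leading term q: no divisor's leading term divides it; move 1568/11*q to the remainder.
  leading term 1: no divisor's leading term divides it; move 136/11 to the remainder.
  remainder 64/11*q**6 + 116/11*q**5 - 494/11*q**4 - 856/11*q**3 + 918/11*q**2 + 1568/11*q + 136/11 ≠ 0; add k_5 = 64/11*q**6 + 116/11*q**5 - 494/11*q**4 - 856/11*q**3 + 918/11*q**2 + 1568/11*q + 136/11 to the basis.

S(f_2,k_4): lcm = p*q. S = -p - 16/11*q**5 - 13/11*q**4 + 19/2*q**3 + 167/22*q**2 - 148/11*q - 15.
  leading term p: subtract (1/11)·k_4 from -p - 16/11*q**5 - 13/11*q**4 + 19/2*q**3 + 167/22*q**2 - 148/11*q - 15 → -16/11*q**5 + 3/11*q**4 + 235/22*q**3 - 21/11*q**2 - 375/22*q - 17/11
  leading term q**5: no divisor's leading term divides it; move -16/11*q**5 to the remainder.
  leading term q**4: no divisor's leading term divides it; move 3/11*q**4 to the remainder.
  leading term q**3: no divisor's leading term divides it; move 235/22*q**3 to the remainder.
  leading term q**2: no divisor's leading term divides it; move -21/11*q**2 to the remainder.
  leading term q: no divisor's leading term divides it; move -375/22*q to the remainder.
  leading term 1: no divisor's leading term divides it; move -17/11 to the remainder.
  remainder -16/11*q**5 + 3/11*q**4 + 235/22*q**3 - 21/11*q**2 - 375/22*q - 17/11 ≠ 0; add k_6 = -16/11*q**5 + 3/11*q**4 + 235/22*q**3 - 21/11*q**2 - 375/22*q - 17/11 to the basis.

The other S-polynomials (S(f_2,k_3), S(k_3,k_4), S(f_1,k_5), S(f_2,k_5), S(k_3,k_5), S(k_4,k_5), S(f_1,k_6), S(f_2,k_6), S(k_3,k_6), S(k_4,k_6), S(k_5,k_6)) all reduce to 0 modulo the current basis, so we have a Gröbner basis.
Inter-reduce: drop elements whose leading term is divisible by another's, tail-reduce, and make monic.
Reduced Gröbner basis: {p + 16/11*q**4 + 13/11*q**3 - 19/2*q**2 - 79/22*q + 148/11, q**5 - 3/16*q**4 - 235/32*q**3 + 21/16*q**2 + 375/32*q + 17/16}.
Label its elements g_1 = p + 16/11*q**4 + 13/11*q**3 - 19/2*q**2 - 79/22*q + 148/11, g_2 = q**5 - 3/16*q**4 - 235/32*q**3 + 21/16*q**2 + 375/32*q + 17/16.

Reduce h = 3*p*q**2 - 11*p*q - 128/11*q**4 + 28/11*q**3 + 44*q**2 - 179/11*q + 136/11 modulo G:
  leading term p*q**2: subtract (3*q**2)·g_1 from 3*p*q**2 - 11*p*q - 128/11*q**4 + 28/11*q**3 + 44*q**2 - 179/11*q + 136/11 → -11*p*q - 48/11*q**6 - 39/11*q**5 + 371/22*q**4 + 293/22*q**3 + 40/11*q**2 - 179/11*q + 136/11
  leading term p*q: subtract (-11*q)·g_1 from -11*p*q - 48/11*q**6 - 39/11*q**5 + 371/22*q**4 + 293/22*q**3 + 40/11*q**2 - 179/11*q + 136/11 → -48/11*q**6 + 137/11*q**5 + 657/22*q**4 - 1003/11*q**3 - 789/22*q**2 + 1449/11*q + 136/11
  leading term q**6: subtract (-48/11*q)·g_2 from -48/11*q**6 + 137/11*q**5 + 657/22*q**4 - 1003/11*q**3 - 789/22*q**2 + 1449/11*q + 136/11 → 128/11*q**5 - 24/11*q**4 - 940/11*q**3 + 168/11*q**2 + 1500/11*q + 136/11
  leading term q**5: subtract (128/11)·g_2 from 128/11*q**5 - 24/11*q**4 - 940/11*q**3 + 168/11*q**2 + 1500/11*q + 136/11 → 0
  normal form = 0.
Since the normal form is 0, h ∈ I.

3*p*q**2 - 11*p*q - 128/11*q**4 + 28/11*q**3 + 44*q**2 - 179/11*q + 136/11 lies in I (it reduces to 0).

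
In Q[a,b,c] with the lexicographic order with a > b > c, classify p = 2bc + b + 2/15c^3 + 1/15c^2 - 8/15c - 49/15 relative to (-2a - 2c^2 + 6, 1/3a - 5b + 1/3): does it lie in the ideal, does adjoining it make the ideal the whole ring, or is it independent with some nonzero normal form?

Adjoining 2bc + b + 2/15c^3 + 1/15c^2 - 8/15c - 49/15 makes the ideal the whole ring: the system is inconsistent.

First compute the reduced Gröbner basis of I by Buchberger's algorithm.
f_1 = -2a - 2c^2 + 6, LT = a.
f_2 = 1/3a - 5b + 1/3, LT = a.

S(f_1,f_2): lcm = a. S = 15b + c^2 - 4.
  leading term b: no divisor's leading term divides it; move 15b to the remainder.
  leading term c^2: no divisor's leading term divides it; move c^2 to the remainder.
  leading term 1: no divisor's leading term divides it; move -4 to the remainder.
  remainder 15b + c^2 - 4 ≠ 0; add h_3 = 15b + c^2 - 4 to the basis.

The other S-polynomials (S(f_1,h_3), S(f_2,h_3)) all reduce to 0 modulo the current basis, so we have a Gröbner basis.
Inter-reduce: drop elements whose leading term is divisible by another's, tail-reduce, and make monic.
Reduced Gröbner basis: {a + c^2 - 3, b + 1/15c^2 - 4/15}.
Label its elements g_1 = a + c^2 - 3, g_2 = b + 1/15c^2 - 4/15.

Reduce p = 2bc + b + 2/15c^3 + 1/15c^2 - 8/15c - 49/15 modulo G:
  leading term bc: subtract (2c)·g_2 from 2bc + b + 2/15c^3 + 1/15c^2 - 8/15c - 49/15 → b + 1/15c^2 - 49/15
  leading term b: subtract (1)·g_2 from b + 1/15c^2 - 49/15 → -3
  leading term 1: no divisor's leading term divides it; move -3 to the remainder.
  normal form = -3.
The normal form is nonzero, so p ∉ I. Since p minus its normal form lies in I, I + (p) = I + (r) where r = -3; decide whether this ideal is the whole ring.
Here r = -3 is a nonzero constant, hence a unit: 1 ∈ I + (p), the Gröbner basis of I + (p) is {1}, and the enlarged system has no common solution — adjoining p is inconsistent.

Ideal membership is decidable via reduction modulo a Gröbner basis.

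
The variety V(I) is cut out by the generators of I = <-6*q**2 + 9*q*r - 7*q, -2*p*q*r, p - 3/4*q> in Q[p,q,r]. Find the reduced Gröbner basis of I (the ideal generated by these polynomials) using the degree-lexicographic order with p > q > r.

G = {q*r**2 - 7/9*q*r, q**2 - 3/2*q*r + 7/6*q, p - 3/4*q}

This is the nonlinear analogue of row-reducing a linear system.

f_1 = -6*q**2 + 9*q*r - 7*q, LT = q**2.
f_2 = -2*p*q*r, LT = p*q*r.
f_3 = p - 3/4*q, LT = p.

S(f_2,f_3): lcm = p*q*r. S = 3/4*q**2*r.
  leading term q**2*r: subtract (-1/8*r)·f_1 from 3/4*q**2*r → 9/8*q*r**2 - 7/8*q*r
  leading term q*r**2: no divisor's leading term divides it; move 9/8*q*r**2 to the remainder.
  leading term q*r: no divisor's leading term divides it; move -7/8*q*r to the remainder.
  remainder 9/8*q*r**2 - 7/8*q*r ≠ 0; add g_4 = 9/8*q*r**2 - 7/8*q*r to the basis.

The other S-polynomials (S(f_1,f_2), S(f_1,f_3), S(f_1,g_4), S(f_2,g_4), S(f_3,g_4)) all reduce to 0 modulo the current basis, so we have a Gröbner basis.
Inter-reduce: drop elements whose leading term is divisible by another's, tail-reduce, and make monic.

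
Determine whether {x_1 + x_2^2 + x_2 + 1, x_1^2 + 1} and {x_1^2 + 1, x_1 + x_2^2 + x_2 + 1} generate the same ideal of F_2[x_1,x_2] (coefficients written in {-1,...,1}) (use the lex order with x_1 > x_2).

Yes, the ideals are equal.

Equality of ideals is decidable: compute both reduced Gröbner bases (unique for the ordering) and check whether they agree.
Buchberger on the first generating set:
f_1 = x_1 + x_2^2 + x_2 + 1, LT = x_1.
f_2 = x_1^2 + 1, LT = x_1^2.

S(f_1,f_2): lcm = x_1^2. S = x_1x_2^2 + x_1x_2 + x_1 + 1.
  leading term x_1x_2^2: subtract (x_2^2)·f_1 from x_1x_2^2 + x_1x_2 + x_1 + 1 → x_1x_2 + x_1 + x_2^4 + x_2^3 + x_2^2 + 1
  leading term x_1x_2: subtract (x_2)·f_1 from x_1x_2 + x_1 + x_2^4 + x_2^3 + x_2^2 + 1 → x_1 + x_2^4 + x_2 + 1
  leading term x_1: subtract (1)·f_1 from x_1 + x_2^4 + x_2 + 1 → x_2^4 + x_2^2
  leading term x_2^4: no divisor's leading term divides it; move x_2^4 to the remainder.
  leading term x_2^2: no divisor's leading term divides it; move x_2^2 to the remainder.
  remainder x_2^4 + x_2^2 ≠ 0; add g_3 = x_2^4 + x_2^2 to the basis.

The other S-polynomials (S(f_1,g_3), S(f_2,g_3)) all reduce to 0 modulo the current basis, so we have a Gröbner basis.
Inter-reduce: drop elements whose leading term is divisible by another's, tail-reduce, and make monic.
Reduced Gröbner basis: {x_1 + x_2^2 + x_2 + 1, x_2^4 + x_2^2}.

Buchberger on the second generating set:
h_1 = x_1^2 + 1, LT = x_1^2.
h_2 = x_1 + x_2^2 + x_2 + 1, LT = x_1.

S(h_1,h_2): lcm = x_1^2. S = x_1x_2^2 + x_1x_2 + x_1 + 1.
  leading term x_1x_2^2: subtract (x_2^2)·h_2 from x_1x_2^2 + x_1x_2 + x_1 + 1 → x_1x_2 + x_1 + x_2^4 + x_2^3 + x_2^2 + 1
  leading term x_1x_2: subtract (x_2)·h_2 from x_1x_2 + x_1 + x_2^4 + x_2^3 + x_2^2 + 1 → x_1 + x_2^4 + x_2 + 1
  leading term x_1: subtract (1)·h_2 from x_1 + x_2^4 + x_2 + 1 → x_2^4 + x_2^2
  leading term x_2^4: no divisor's leading term divides it; move x_2^4 to the remainder.
  leading term x_2^2: no divisor's leading term divides it; move x_2^2 to the remainder.
  remainder x_2^4 + x_2^2 ≠ 0; add k_3 = x_2^4 + x_2^2 to the basis.

The other S-polynomials (S(h_1,k_3), S(h_2,k_3)) all reduce to 0 modulo the current basis, so we have a Gröbner basis.
Inter-reduce: drop elements whose leading term is divisible by another's, tail-reduce, and make monic.
Reduced Gröbner basis: {x_1 + x_2^2 + x_2 + 1, x_2^4 + x_2^2}.

Same reduced basis, so the two generating sets span the same ideal.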